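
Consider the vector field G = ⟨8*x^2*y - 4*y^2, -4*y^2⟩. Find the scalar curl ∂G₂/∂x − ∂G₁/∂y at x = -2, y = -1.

∂G₂/∂x = 0
∂G₁/∂y = 8*x^2 - 8*y
Scalar curl = -8*x^2 + 8*y
At (-2, -1): -40.

-40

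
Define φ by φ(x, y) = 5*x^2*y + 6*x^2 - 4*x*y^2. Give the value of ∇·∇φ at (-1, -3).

-10

∂²φ/∂x² = 2*(5*y + 6)
∂²φ/∂y² = -8*x
∇²φ = -8*x + 10*y + 12
At (-1, -3): -10.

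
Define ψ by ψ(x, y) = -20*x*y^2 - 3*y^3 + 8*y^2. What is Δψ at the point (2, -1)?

-46

∂²ψ/∂x² = 0
∂²ψ/∂y² = 2*(-20*x - 9*y + 8)
∇²ψ = -40*x - 18*y + 16
At (2, -1): -46.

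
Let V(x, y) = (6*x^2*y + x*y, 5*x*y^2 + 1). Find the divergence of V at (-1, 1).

∂V₁/∂x = 12*x*y + y
∂V₂/∂y = 10*x*y
∇·V = 22*x*y + y
At (-1, 1): -21.

-21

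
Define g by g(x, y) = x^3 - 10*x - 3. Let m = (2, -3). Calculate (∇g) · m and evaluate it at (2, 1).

4

∂g/∂x = 3*x^2 - 10
∂g/∂y = 0
∇g at (2, 1) = (2, 0)
∇g · m = (2)(2) + (0)(-3) = 4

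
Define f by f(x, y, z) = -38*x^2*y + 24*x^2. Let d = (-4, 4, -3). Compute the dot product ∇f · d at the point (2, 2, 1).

∂f/∂x = -76*x*y + 48*x
∂f/∂y = -38*x^2
∂f/∂z = 0
∇f at (2, 2, 1) = (-208, -152, 0)
∇f · d = (-208)(-4) + (-152)(4) + (0)(-3) = 224

224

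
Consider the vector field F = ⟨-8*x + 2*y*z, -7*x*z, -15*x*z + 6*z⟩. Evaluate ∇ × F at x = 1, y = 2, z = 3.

(7, 49, -27)

(∇×F)₁ = ∂F₃/∂y − ∂F₂/∂z = 7*x
(∇×F)₂ = ∂F₁/∂z − ∂F₃/∂x = 2*y + 15*z
(∇×F)₃ = ∂F₂/∂x − ∂F₁/∂y = -9*z
∇×F = (7*x, 2*y + 15*z, -9*z)
At (1, 2, 3): (7, 49, -27).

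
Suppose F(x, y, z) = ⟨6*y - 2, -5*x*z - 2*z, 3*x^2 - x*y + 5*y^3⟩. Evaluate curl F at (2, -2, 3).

(70, -14, -21)

(∇×F)₁ = ∂F₃/∂y − ∂F₂/∂z = 4*x + 15*y^2 + 2
(∇×F)₂ = ∂F₁/∂z − ∂F₃/∂x = -6*x + y
(∇×F)₃ = ∂F₂/∂x − ∂F₁/∂y = -5*z - 6
∇×F = (4*x + 15*y^2 + 2, -6*x + y, -5*z - 6)
At (2, -2, 3): (70, -14, -21).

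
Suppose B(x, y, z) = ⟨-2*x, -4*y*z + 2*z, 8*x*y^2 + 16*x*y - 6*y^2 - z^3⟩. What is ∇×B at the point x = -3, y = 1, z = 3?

(∇×B)₁ = ∂B₃/∂y − ∂B₂/∂z = 16*x*y + 16*x - 8*y - 2
(∇×B)₂ = ∂B₁/∂z − ∂B₃/∂x = -8*y^2 - 16*y
(∇×B)₃ = ∂B₂/∂x − ∂B₁/∂y = 0
∇×B = (16*x*y + 16*x - 8*y - 2, -8*y^2 - 16*y, 0)
At (-3, 1, 3): (-106, -24, 0).

(-106, -24, 0)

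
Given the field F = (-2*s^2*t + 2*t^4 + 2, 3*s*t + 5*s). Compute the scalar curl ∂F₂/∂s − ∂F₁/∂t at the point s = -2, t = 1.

∂F₂/∂s = 3*t + 5
∂F₁/∂t = -2*s^2 + 8*t^3
Scalar curl = 2*s^2 - 8*t^3 + 3*t + 5
At (-2, 1): 8.

8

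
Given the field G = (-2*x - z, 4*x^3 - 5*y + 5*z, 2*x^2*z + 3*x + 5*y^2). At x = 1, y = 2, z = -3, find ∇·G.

-5

∂G₁/∂x = -2
∂G₂/∂y = -5
∂G₃/∂z = 2*x^2
∇·G = 2*x^2 - 7
At (1, 2, -3): -5.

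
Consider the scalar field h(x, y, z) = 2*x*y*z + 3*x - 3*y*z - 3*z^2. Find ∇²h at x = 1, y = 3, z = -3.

∂²h/∂x² = 0
∂²h/∂y² = 0
∂²h/∂z² = -6
∇²h = -6
At (1, 3, -3): -6.

-6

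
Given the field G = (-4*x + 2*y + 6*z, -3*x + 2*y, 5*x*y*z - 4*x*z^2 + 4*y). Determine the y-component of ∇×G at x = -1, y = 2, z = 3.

12

(∇×G)_2 = ∂G₁/∂z − ∂G₃/∂x
= 6 − (5*y*z - 4*z^2)
= -5*y*z + 4*z^2 + 6
At (-1, 2, 3): 12.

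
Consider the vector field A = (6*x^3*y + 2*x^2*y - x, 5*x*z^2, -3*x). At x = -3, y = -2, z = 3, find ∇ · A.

∂A₁/∂x = 18*x^2*y + 4*x*y - 1
∂A₂/∂y = 0
∂A₃/∂z = 0
∇·A = 18*x^2*y + 4*x*y - 1
At (-3, -2, 3): -301.

-301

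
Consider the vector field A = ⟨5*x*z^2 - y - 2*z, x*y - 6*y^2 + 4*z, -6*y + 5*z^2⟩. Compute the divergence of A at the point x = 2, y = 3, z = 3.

∂A₁/∂x = 5*z^2
∂A₂/∂y = x - 12*y
∂A₃/∂z = 10*z
∇·A = x - 12*y + 5*z^2 + 10*z
At (2, 3, 3): 41.

41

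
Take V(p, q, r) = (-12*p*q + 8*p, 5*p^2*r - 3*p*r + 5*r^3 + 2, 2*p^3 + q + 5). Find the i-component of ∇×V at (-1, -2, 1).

(∇×V)_1 = ∂V₃/∂q − ∂V₂/∂r
= 1 − (5*p^2 - 3*p + 15*r^2)
= -5*p^2 + 3*p - 15*r^2 + 1
At (-1, -2, 1): -22.

-22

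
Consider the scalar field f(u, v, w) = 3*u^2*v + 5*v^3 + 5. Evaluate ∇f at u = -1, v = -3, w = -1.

(18, 138, 0)

∂f/∂u = 6*u*v
∂f/∂v = 3*u^2 + 15*v^2
∂f/∂w = 0
∇f = (6*u*v, 3*u^2 + 15*v^2, 0)
At (-1, -3, -1): (18, 138, 0).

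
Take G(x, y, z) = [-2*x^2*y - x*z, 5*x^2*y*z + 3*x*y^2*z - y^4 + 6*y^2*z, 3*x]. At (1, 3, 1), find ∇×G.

(∇×G)₁ = ∂G₃/∂y − ∂G₂/∂z = -5*x^2*y - 3*x*y^2 - 6*y^2
(∇×G)₂ = ∂G₁/∂z − ∂G₃/∂x = -x - 3
(∇×G)₃ = ∂G₂/∂x − ∂G₁/∂y = 2*x^2 + 10*x*y*z + 3*y^2*z
∇×G = (-5*x^2*y - 3*x*y^2 - 6*y^2, -x - 3, 2*x^2 + 10*x*y*z + 3*y^2*z)
At (1, 3, 1): (-96, -4, 59).

(-96, -4, 59)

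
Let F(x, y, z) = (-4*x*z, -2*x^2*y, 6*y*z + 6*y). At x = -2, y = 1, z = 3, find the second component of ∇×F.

8

(∇×F)_2 = ∂F₁/∂z − ∂F₃/∂x
= -4*x − (0)
= -4*x
At (-2, 1, 3): 8.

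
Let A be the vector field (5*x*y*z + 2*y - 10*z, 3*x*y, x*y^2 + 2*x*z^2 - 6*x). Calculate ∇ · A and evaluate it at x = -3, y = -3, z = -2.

∂A₁/∂x = 5*y*z
∂A₂/∂y = 3*x
∂A₃/∂z = 4*x*z
∇·A = 4*x*z + 3*x + 5*y*z
At (-3, -3, -2): 45.

45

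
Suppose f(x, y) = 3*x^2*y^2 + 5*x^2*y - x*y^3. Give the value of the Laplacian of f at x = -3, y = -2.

22

∂²f/∂x² = 2*y*(3*y + 5)
∂²f/∂y² = 6*x*(x - y)
∇²f = 6*x^2 - 6*x*y + 6*y^2 + 10*y
At (-3, -2): 22.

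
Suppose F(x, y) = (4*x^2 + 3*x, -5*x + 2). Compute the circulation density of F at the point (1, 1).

-5

∂F₂/∂x = -5
∂F₁/∂y = 0
Scalar curl = -5
At (1, 1): -5.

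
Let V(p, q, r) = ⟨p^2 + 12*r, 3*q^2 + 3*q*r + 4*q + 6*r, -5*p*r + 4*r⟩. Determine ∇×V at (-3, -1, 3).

(-3, 27, 0)

(∇×V)₁ = ∂V₃/∂q − ∂V₂/∂r = -3*q - 6
(∇×V)₂ = ∂V₁/∂r − ∂V₃/∂p = 5*r + 12
(∇×V)₃ = ∂V₂/∂p − ∂V₁/∂q = 0
∇×V = (-3*q - 6, 5*r + 12, 0)
At (-3, -1, 3): (-3, 27, 0).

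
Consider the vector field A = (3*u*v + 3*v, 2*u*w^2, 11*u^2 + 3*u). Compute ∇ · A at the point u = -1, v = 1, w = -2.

3

∂A₁/∂u = 3*v
∂A₂/∂v = 0
∂A₃/∂w = 0
∇·A = 3*v
At (-1, 1, -2): 3.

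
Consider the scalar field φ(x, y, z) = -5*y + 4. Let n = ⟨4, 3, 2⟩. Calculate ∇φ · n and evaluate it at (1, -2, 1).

-15

∂φ/∂x = 0
∂φ/∂y = -5
∂φ/∂z = 0
∇φ at (1, -2, 1) = (0, -5, 0)
∇φ · n = (0)(4) + (-5)(3) + (0)(2) = -15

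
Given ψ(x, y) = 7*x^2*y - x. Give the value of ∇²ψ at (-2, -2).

-28

∂²ψ/∂x² = 14*y
∂²ψ/∂y² = 0
∇²ψ = 14*y
At (-2, -2): -28.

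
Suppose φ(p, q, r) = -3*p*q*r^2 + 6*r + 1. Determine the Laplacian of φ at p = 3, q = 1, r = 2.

∂²φ/∂p² = 0
∂²φ/∂q² = 0
∂²φ/∂r² = -6*p*q
∇²φ = -6*p*q
At (3, 1, 2): -18.

-18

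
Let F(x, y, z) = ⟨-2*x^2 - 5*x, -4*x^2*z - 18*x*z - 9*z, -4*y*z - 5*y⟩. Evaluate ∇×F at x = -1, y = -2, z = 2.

(-18, 0, -20)

(∇×F)₁ = ∂F₃/∂y − ∂F₂/∂z = 4*x^2 + 18*x - 4*z + 4
(∇×F)₂ = ∂F₁/∂z − ∂F₃/∂x = 0
(∇×F)₃ = ∂F₂/∂x − ∂F₁/∂y = -8*x*z - 18*z
∇×F = (4*x^2 + 18*x - 4*z + 4, 0, -8*x*z - 18*z)
At (-1, -2, 2): (-18, 0, -20).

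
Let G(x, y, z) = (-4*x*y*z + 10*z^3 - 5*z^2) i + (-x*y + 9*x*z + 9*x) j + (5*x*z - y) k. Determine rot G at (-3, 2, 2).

(26, 114, 1)

(∇×G)₁ = ∂G₃/∂y − ∂G₂/∂z = -9*x - 1
(∇×G)₂ = ∂G₁/∂z − ∂G₃/∂x = -4*x*y + 30*z^2 - 15*z
(∇×G)₃ = ∂G₂/∂x − ∂G₁/∂y = 4*x*z - y + 9*z + 9
∇×G = (-9*x - 1, -4*x*y + 30*z^2 - 15*z, 4*x*z - y + 9*z + 9)
At (-3, 2, 2): (26, 114, 1).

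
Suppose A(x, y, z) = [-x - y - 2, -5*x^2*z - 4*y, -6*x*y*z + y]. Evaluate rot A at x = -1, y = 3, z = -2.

(-6, -36, -19)

(∇×A)₁ = ∂A₃/∂y − ∂A₂/∂z = 5*x^2 - 6*x*z + 1
(∇×A)₂ = ∂A₁/∂z − ∂A₃/∂x = 6*y*z
(∇×A)₃ = ∂A₂/∂x − ∂A₁/∂y = -10*x*z + 1
∇×A = (5*x^2 - 6*x*z + 1, 6*y*z, -10*x*z + 1)
At (-1, 3, -2): (-6, -36, -19).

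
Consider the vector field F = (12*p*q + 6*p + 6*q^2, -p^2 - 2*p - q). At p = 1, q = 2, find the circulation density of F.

∂F₂/∂p = -2*p - 2
∂F₁/∂q = 12*p + 12*q
Scalar curl = -14*p - 12*q - 2
At (1, 2): -40.

-40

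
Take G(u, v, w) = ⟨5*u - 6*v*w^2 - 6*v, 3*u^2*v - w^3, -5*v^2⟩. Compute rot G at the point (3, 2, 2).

(-8, -48, 66)

(∇×G)₁ = ∂G₃/∂v − ∂G₂/∂w = -10*v + 3*w^2
(∇×G)₂ = ∂G₁/∂w − ∂G₃/∂u = -12*v*w
(∇×G)₃ = ∂G₂/∂u − ∂G₁/∂v = 6*u*v + 6*w^2 + 6
∇×G = (-10*v + 3*w^2, -12*v*w, 6*u*v + 6*w^2 + 6)
At (3, 2, 2): (-8, -48, 66).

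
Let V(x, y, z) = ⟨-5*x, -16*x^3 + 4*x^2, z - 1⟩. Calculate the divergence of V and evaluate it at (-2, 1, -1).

-4

∂V₁/∂x = -5
∂V₂/∂y = 0
∂V₃/∂z = 1
∇·V = -4
At (-2, 1, -1): -4.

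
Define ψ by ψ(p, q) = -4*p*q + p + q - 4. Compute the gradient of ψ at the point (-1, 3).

∂ψ/∂p = -4*q + 1
∂ψ/∂q = -4*p + 1
∇ψ = (-4*q + 1, -4*p + 1)
At (-1, 3): (-11, 5).

(-11, 5)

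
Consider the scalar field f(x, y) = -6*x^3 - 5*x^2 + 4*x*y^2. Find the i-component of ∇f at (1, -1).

(∇f)_1 = ∂f/∂x = -18*x^2 - 10*x + 4*y^2
At (1, -1): -24.

-24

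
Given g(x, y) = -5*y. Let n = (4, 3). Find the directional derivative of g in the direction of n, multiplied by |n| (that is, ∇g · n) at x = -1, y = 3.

∂g/∂x = 0
∂g/∂y = -5
∇g at (-1, 3) = (0, -5)
∇g · n = (0)(4) + (-5)(3) = -15

-15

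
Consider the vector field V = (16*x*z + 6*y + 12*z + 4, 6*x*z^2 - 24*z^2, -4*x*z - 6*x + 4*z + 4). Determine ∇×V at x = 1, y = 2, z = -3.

(∇×V)₁ = ∂V₃/∂y − ∂V₂/∂z = -12*x*z + 48*z
(∇×V)₂ = ∂V₁/∂z − ∂V₃/∂x = 16*x + 4*z + 18
(∇×V)₃ = ∂V₂/∂x − ∂V₁/∂y = 6*z^2 - 6
∇×V = (-12*x*z + 48*z, 16*x + 4*z + 18, 6*z^2 - 6)
At (1, 2, -3): (-108, 22, 48).

(-108, 22, 48)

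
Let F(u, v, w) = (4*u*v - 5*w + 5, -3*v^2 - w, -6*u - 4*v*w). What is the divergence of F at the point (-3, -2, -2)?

∂F₁/∂u = 4*v
∂F₂/∂v = -6*v
∂F₃/∂w = -4*v
∇·F = -6*v
At (-3, -2, -2): 12.

12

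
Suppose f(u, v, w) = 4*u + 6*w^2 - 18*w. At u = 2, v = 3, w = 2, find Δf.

∂²f/∂u² = 0
∂²f/∂v² = 0
∂²f/∂w² = 12
∇²f = 12
At (2, 3, 2): 12.

12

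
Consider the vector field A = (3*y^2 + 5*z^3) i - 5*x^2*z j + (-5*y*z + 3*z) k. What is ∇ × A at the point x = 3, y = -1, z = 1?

(∇×A)₁ = ∂A₃/∂y − ∂A₂/∂z = 5*x^2 - 5*z
(∇×A)₂ = ∂A₁/∂z − ∂A₃/∂x = 15*z^2
(∇×A)₃ = ∂A₂/∂x − ∂A₁/∂y = -10*x*z - 6*y
∇×A = (5*x^2 - 5*z, 15*z^2, -10*x*z - 6*y)
At (3, -1, 1): (40, 15, -24).

(40, 15, -24)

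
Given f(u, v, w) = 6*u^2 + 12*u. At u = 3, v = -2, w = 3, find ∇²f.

∂²f/∂u² = 12
∂²f/∂v² = 0
∂²f/∂w² = 0
∇²f = 12
At (3, -2, 3): 12.

12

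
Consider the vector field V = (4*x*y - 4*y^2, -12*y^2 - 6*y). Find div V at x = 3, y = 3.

∂V₁/∂x = 4*y
∂V₂/∂y = -24*y - 6
∇·V = -20*y - 6
At (3, 3): -66.

-66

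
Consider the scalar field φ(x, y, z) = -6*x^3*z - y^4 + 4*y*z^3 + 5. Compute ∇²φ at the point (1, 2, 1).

∂²φ/∂x² = -36*x*z
∂²φ/∂y² = -12*y^2
∂²φ/∂z² = 24*y*z
∇²φ = -36*x*z - 12*y^2 + 24*y*z
At (1, 2, 1): -36.

-36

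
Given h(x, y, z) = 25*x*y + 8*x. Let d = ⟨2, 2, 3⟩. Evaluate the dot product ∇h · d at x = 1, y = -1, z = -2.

∂h/∂x = 25*y + 8
∂h/∂y = 25*x
∂h/∂z = 0
∇h at (1, -1, -2) = (-17, 25, 0)
∇h · d = (-17)(2) + (25)(2) + (0)(3) = 16

16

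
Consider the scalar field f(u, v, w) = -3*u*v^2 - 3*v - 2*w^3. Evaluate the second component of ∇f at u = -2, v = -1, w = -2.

(∇f)_2 = ∂f/∂v = -6*u*v - 3
At (-2, -1, -2): -15.

-15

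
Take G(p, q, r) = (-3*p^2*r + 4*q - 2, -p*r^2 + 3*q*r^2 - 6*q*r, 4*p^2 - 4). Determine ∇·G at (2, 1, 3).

∂G₁/∂p = -6*p*r
∂G₂/∂q = 3*r^2 - 6*r
∂G₃/∂r = 0
∇·G = -6*p*r + 3*r^2 - 6*r
At (2, 1, 3): -27.

-27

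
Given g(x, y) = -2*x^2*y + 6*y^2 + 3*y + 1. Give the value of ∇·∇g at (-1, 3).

∂²g/∂x² = -4*y
∂²g/∂y² = 12
∇²g = -4*y + 12
At (-1, 3): 0.

0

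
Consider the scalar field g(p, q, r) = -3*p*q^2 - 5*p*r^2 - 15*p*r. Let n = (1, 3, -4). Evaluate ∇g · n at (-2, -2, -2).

∂g/∂p = -3*q^2 - 5*r^2 - 15*r
∂g/∂q = -6*p*q
∂g/∂r = -10*p*r - 15*p
∇g at (-2, -2, -2) = (-2, -24, -10)
∇g · n = (-2)(1) + (-24)(3) + (-10)(-4) = -34

-34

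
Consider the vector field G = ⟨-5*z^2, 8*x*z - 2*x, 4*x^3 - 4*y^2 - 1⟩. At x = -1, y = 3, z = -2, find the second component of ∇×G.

8

(∇×G)_2 = ∂G₁/∂z − ∂G₃/∂x
= -10*z − (12*x^2)
= -12*x^2 - 10*z
At (-1, 3, -2): 8.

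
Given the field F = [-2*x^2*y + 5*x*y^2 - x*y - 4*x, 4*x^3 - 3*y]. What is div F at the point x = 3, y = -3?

77

∂F₁/∂x = -4*x*y + 5*y^2 - y - 4
∂F₂/∂y = -3
∇·F = -4*x*y + 5*y^2 - y - 7
At (3, -3): 77.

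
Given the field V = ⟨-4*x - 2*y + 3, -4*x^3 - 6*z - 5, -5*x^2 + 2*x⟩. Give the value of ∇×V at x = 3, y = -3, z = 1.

(∇×V)₁ = ∂V₃/∂y − ∂V₂/∂z = 6
(∇×V)₂ = ∂V₁/∂z − ∂V₃/∂x = 10*x - 2
(∇×V)₃ = ∂V₂/∂x − ∂V₁/∂y = -12*x^2 + 2
∇×V = (6, 10*x - 2, -12*x^2 + 2)
At (3, -3, 1): (6, 28, -106).

(6, 28, -106)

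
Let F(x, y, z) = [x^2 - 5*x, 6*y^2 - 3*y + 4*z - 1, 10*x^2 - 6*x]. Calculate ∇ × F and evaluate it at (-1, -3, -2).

(-4, 26, 0)

(∇×F)₁ = ∂F₃/∂y − ∂F₂/∂z = -4
(∇×F)₂ = ∂F₁/∂z − ∂F₃/∂x = -20*x + 6
(∇×F)₃ = ∂F₂/∂x − ∂F₁/∂y = 0
∇×F = (-4, -20*x + 6, 0)
At (-1, -3, -2): (-4, 26, 0).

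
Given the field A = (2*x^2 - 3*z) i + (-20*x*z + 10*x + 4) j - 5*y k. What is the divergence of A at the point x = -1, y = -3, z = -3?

-4

∂A₁/∂x = 4*x
∂A₂/∂y = 0
∂A₃/∂z = 0
∇·A = 4*x
At (-1, -3, -3): -4.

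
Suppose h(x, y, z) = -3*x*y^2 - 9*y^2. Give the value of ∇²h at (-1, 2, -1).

-12

∂²h/∂x² = 0
∂²h/∂y² = -6*(x + 3)
∂²h/∂z² = 0
∇²h = -6*x - 18
At (-1, 2, -1): -12.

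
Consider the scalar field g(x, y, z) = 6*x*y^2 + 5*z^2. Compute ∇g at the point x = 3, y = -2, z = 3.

(24, -72, 30)

∂g/∂x = 6*y^2
∂g/∂y = 12*x*y
∂g/∂z = 10*z
∇g = (6*y^2, 12*x*y, 10*z)
At (3, -2, 3): (24, -72, 30).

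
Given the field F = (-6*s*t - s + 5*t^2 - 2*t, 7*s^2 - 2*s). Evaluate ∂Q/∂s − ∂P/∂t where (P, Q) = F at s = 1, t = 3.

∂F₂/∂s = 14*s - 2
∂F₁/∂t = -6*s + 10*t - 2
Scalar curl = 20*s - 10*t
At (1, 3): -10.

-10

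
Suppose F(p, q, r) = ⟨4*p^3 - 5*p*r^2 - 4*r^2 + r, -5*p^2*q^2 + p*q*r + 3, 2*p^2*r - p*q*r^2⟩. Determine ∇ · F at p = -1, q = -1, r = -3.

-12

∂F₁/∂p = 12*p^2 - 5*r^2
∂F₂/∂q = -10*p^2*q + p*r
∂F₃/∂r = 2*p^2 - 2*p*q*r
∇·F = -10*p^2*q + 14*p^2 - 2*p*q*r + p*r - 5*r^2
At (-1, -1, -3): -12.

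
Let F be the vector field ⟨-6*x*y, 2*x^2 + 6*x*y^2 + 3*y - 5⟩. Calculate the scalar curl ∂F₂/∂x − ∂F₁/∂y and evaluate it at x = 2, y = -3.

74

∂F₂/∂x = 4*x + 6*y^2
∂F₁/∂y = -6*x
Scalar curl = 10*x + 6*y^2
At (2, -3): 74.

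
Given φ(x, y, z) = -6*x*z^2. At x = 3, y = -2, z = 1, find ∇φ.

∂φ/∂x = -6*z^2
∂φ/∂y = 0
∂φ/∂z = -12*x*z
∇φ = (-6*z^2, 0, -12*x*z)
At (3, -2, 1): (-6, 0, -36).

(-6, 0, -36)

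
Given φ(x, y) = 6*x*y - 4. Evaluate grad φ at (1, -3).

(-18, 6)

∂φ/∂x = 6*y
∂φ/∂y = 6*x
∇φ = (6*y, 6*x)
At (1, -3): (-18, 6).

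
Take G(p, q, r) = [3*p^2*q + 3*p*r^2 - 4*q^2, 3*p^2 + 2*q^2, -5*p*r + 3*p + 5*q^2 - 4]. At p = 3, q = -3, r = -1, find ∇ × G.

(∇×G)₁ = ∂G₃/∂q − ∂G₂/∂r = 10*q
(∇×G)₂ = ∂G₁/∂r − ∂G₃/∂p = 6*p*r + 5*r - 3
(∇×G)₃ = ∂G₂/∂p − ∂G₁/∂q = -3*p^2 + 6*p + 8*q
∇×G = (10*q, 6*p*r + 5*r - 3, -3*p^2 + 6*p + 8*q)
At (3, -3, -1): (-30, -26, -33).

(-30, -26, -33)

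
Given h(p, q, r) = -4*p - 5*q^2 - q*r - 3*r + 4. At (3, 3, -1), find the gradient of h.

(-4, -29, -6)

∂h/∂p = -4
∂h/∂q = -10*q - r
∂h/∂r = -q - 3
∇h = (-4, -10*q - r, -q - 3)
At (3, 3, -1): (-4, -29, -6).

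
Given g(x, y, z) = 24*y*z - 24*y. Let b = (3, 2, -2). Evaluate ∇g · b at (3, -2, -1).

0

∂g/∂x = 0
∂g/∂y = 24*z - 24
∂g/∂z = 24*y
∇g at (3, -2, -1) = (0, -48, -48)
∇g · b = (0)(3) + (-48)(2) + (-48)(-2) = 0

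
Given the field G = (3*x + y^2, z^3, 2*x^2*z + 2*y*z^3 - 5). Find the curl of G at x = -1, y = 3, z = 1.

(∇×G)₁ = ∂G₃/∂y − ∂G₂/∂z = 2*z^3 - 3*z^2
(∇×G)₂ = ∂G₁/∂z − ∂G₃/∂x = -4*x*z
(∇×G)₃ = ∂G₂/∂x − ∂G₁/∂y = -2*y
∇×G = (2*z^3 - 3*z^2, -4*x*z, -2*y)
At (-1, 3, 1): (-1, 4, -6).

(-1, 4, -6)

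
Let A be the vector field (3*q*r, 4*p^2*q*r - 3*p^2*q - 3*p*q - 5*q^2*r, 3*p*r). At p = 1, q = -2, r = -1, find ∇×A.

(∇×A)₁ = ∂A₃/∂q − ∂A₂/∂r = -4*p^2*q + 5*q^2
(∇×A)₂ = ∂A₁/∂r − ∂A₃/∂p = 3*q - 3*r
(∇×A)₃ = ∂A₂/∂p − ∂A₁/∂q = 8*p*q*r - 6*p*q - 3*q - 3*r
∇×A = (-4*p^2*q + 5*q^2, 3*q - 3*r, 8*p*q*r - 6*p*q - 3*q - 3*r)
At (1, -2, -1): (28, -3, 37).

(28, -3, 37)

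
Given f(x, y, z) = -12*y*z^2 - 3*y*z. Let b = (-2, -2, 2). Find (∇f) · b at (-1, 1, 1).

∂f/∂x = 0
∂f/∂y = -12*z^2 - 3*z
∂f/∂z = -24*y*z - 3*y
∇f at (-1, 1, 1) = (0, -15, -27)
∇f · b = (0)(-2) + (-15)(-2) + (-27)(2) = -24

-24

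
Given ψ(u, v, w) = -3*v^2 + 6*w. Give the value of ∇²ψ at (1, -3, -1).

∂²ψ/∂u² = 0
∂²ψ/∂v² = -6
∂²ψ/∂w² = 0
∇²ψ = -6
At (1, -3, -1): -6.

-6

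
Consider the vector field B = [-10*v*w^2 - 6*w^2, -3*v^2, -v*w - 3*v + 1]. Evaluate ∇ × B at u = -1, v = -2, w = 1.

(-4, 28, 10)

(∇×B)₁ = ∂B₃/∂v − ∂B₂/∂w = -w - 3
(∇×B)₂ = ∂B₁/∂w − ∂B₃/∂u = -20*v*w - 12*w
(∇×B)₃ = ∂B₂/∂u − ∂B₁/∂v = 10*w^2
∇×B = (-w - 3, -20*v*w - 12*w, 10*w^2)
At (-1, -2, 1): (-4, 28, 10).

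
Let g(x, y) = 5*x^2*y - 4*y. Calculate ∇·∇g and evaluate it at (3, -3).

-30

∂²g/∂x² = 10*y
∂²g/∂y² = 0
∇²g = 10*y
At (3, -3): -30.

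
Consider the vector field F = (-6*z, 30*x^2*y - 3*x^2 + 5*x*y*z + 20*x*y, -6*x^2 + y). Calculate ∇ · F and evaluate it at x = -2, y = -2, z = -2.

100

∂F₁/∂x = 0
∂F₂/∂y = 30*x^2 + 5*x*z + 20*x
∂F₃/∂z = 0
∇·F = 30*x^2 + 5*x*z + 20*x
At (-2, -2, -2): 100.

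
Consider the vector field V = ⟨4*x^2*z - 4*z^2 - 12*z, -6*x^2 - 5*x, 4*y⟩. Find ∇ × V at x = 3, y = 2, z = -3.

(4, 48, -41)

(∇×V)₁ = ∂V₃/∂y − ∂V₂/∂z = 4
(∇×V)₂ = ∂V₁/∂z − ∂V₃/∂x = 4*x^2 - 8*z - 12
(∇×V)₃ = ∂V₂/∂x − ∂V₁/∂y = -12*x - 5
∇×V = (4, 4*x^2 - 8*z - 12, -12*x - 5)
At (3, 2, -3): (4, 48, -41).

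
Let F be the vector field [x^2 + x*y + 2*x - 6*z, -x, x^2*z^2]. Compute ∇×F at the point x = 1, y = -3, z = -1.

(∇×F)₁ = ∂F₃/∂y − ∂F₂/∂z = 0
(∇×F)₂ = ∂F₁/∂z − ∂F₃/∂x = -2*x*z^2 - 6
(∇×F)₃ = ∂F₂/∂x − ∂F₁/∂y = -x - 1
∇×F = (0, -2*x*z^2 - 6, -x - 1)
At (1, -3, -1): (0, -8, -2).

(0, -8, -2)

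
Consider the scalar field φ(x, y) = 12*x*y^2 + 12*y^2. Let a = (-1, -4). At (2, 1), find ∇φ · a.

-300

∂φ/∂x = 12*y^2
∂φ/∂y = 24*x*y + 24*y
∇φ at (2, 1) = (12, 72)
∇φ · a = (12)(-1) + (72)(-4) = -300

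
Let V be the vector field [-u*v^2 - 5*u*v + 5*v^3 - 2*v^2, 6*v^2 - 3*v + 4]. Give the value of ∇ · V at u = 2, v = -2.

-21

∂V₁/∂u = -v^2 - 5*v
∂V₂/∂v = 12*v - 3
∇·V = -v^2 + 7*v - 3
At (2, -2): -21.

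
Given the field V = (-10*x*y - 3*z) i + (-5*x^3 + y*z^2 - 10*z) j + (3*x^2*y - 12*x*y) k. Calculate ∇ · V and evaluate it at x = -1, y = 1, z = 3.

∂V₁/∂x = -10*y
∂V₂/∂y = z^2
∂V₃/∂z = 0
∇·V = -10*y + z^2
At (-1, 1, 3): -1.

-1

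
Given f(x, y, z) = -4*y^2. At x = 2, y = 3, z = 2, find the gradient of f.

∂f/∂x = 0
∂f/∂y = -8*y
∂f/∂z = 0
∇f = (0, -8*y, 0)
At (2, 3, 2): (0, -24, 0).

(0, -24, 0)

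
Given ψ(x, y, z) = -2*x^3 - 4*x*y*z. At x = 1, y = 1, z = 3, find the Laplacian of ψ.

-12

∂²ψ/∂x² = -12*x
∂²ψ/∂y² = 0
∂²ψ/∂z² = 0
∇²ψ = -12*x
At (1, 1, 3): -12.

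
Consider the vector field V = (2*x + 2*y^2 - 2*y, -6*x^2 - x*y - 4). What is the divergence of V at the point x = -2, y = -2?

4

∂V₁/∂x = 2
∂V₂/∂y = -x
∇·V = -x + 2
At (-2, -2): 4.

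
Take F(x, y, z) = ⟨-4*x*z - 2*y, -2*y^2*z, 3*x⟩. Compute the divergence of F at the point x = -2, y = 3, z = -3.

48

∂F₁/∂x = -4*z
∂F₂/∂y = -4*y*z
∂F₃/∂z = 0
∇·F = -4*y*z - 4*z
At (-2, 3, -3): 48.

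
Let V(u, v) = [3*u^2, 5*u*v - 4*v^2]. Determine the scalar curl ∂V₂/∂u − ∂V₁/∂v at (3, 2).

∂V₂/∂u = 5*v
∂V₁/∂v = 0
Scalar curl = 5*v
At (3, 2): 10.

10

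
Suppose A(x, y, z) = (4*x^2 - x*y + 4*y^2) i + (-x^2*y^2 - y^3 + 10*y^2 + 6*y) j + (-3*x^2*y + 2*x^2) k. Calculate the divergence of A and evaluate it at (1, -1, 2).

∂A₁/∂x = 8*x - y
∂A₂/∂y = -2*x^2*y - 3*y^2 + 20*y + 6
∂A₃/∂z = 0
∇·A = -2*x^2*y + 8*x - 3*y^2 + 19*y + 6
At (1, -1, 2): -6.

-6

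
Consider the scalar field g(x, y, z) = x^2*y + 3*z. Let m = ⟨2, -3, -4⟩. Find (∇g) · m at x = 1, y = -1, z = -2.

-19

∂g/∂x = 2*x*y
∂g/∂y = x^2
∂g/∂z = 3
∇g at (1, -1, -2) = (-2, 1, 3)
∇g · m = (-2)(2) + (1)(-3) + (3)(-4) = -19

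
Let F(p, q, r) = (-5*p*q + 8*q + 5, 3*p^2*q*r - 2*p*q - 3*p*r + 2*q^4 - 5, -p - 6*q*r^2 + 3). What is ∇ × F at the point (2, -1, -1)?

(∇×F)₁ = ∂F₃/∂q − ∂F₂/∂r = -3*p^2*q + 3*p - 6*r^2
(∇×F)₂ = ∂F₁/∂r − ∂F₃/∂p = 1
(∇×F)₃ = ∂F₂/∂p − ∂F₁/∂q = 6*p*q*r + 5*p - 2*q - 3*r - 8
∇×F = (-3*p^2*q + 3*p - 6*r^2, 1, 6*p*q*r + 5*p - 2*q - 3*r - 8)
At (2, -1, -1): (12, 1, 19).

(12, 1, 19)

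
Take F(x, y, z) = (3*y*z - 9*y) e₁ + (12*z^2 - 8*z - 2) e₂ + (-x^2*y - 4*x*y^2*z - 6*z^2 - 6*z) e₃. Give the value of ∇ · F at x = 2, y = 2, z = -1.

-26

∂F₁/∂x = 0
∂F₂/∂y = 0
∂F₃/∂z = -4*x*y^2 - 12*z - 6
∇·F = -4*x*y^2 - 12*z - 6
At (2, 2, -1): -26.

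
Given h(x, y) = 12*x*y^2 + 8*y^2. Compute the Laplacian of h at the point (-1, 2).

-8

∂²h/∂x² = 0
∂²h/∂y² = 8*(3*x + 2)
∇²h = 24*x + 16
At (-1, 2): -8.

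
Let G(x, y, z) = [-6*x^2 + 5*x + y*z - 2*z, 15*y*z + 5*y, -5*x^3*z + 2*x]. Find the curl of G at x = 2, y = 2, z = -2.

(-30, -122, 2)

(∇×G)₁ = ∂G₃/∂y − ∂G₂/∂z = -15*y
(∇×G)₂ = ∂G₁/∂z − ∂G₃/∂x = 15*x^2*z + y - 4
(∇×G)₃ = ∂G₂/∂x − ∂G₁/∂y = -z
∇×G = (-15*y, 15*x^2*z + y - 4, -z)
At (2, 2, -2): (-30, -122, 2).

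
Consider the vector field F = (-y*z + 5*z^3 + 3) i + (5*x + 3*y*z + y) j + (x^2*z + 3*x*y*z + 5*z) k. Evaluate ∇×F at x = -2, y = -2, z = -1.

(12, 7, 4)

(∇×F)₁ = ∂F₃/∂y − ∂F₂/∂z = 3*x*z - 3*y
(∇×F)₂ = ∂F₁/∂z − ∂F₃/∂x = -2*x*z - 3*y*z - y + 15*z^2
(∇×F)₃ = ∂F₂/∂x − ∂F₁/∂y = z + 5
∇×F = (3*x*z - 3*y, -2*x*z - 3*y*z - y + 15*z^2, z + 5)
At (-2, -2, -1): (12, 7, 4).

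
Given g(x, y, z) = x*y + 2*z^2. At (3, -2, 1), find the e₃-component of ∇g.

4

(∇g)_3 = ∂g/∂z = 4*z
At (3, -2, 1): 4.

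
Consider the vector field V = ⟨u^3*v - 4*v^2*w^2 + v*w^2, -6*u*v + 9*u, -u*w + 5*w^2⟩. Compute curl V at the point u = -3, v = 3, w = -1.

(∇×V)₁ = ∂V₃/∂v − ∂V₂/∂w = 0
(∇×V)₂ = ∂V₁/∂w − ∂V₃/∂u = -8*v^2*w + 2*v*w + w
(∇×V)₃ = ∂V₂/∂u − ∂V₁/∂v = -u^3 + 8*v*w^2 - 6*v - w^2 + 9
∇×V = (0, -8*v^2*w + 2*v*w + w, -u^3 + 8*v*w^2 - 6*v - w^2 + 9)
At (-3, 3, -1): (0, 65, 41).

(0, 65, 41)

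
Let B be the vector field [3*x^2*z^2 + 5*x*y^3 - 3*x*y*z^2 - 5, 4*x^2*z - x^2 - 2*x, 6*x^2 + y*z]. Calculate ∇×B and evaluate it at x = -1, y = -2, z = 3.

(-1, -6, 9)

(∇×B)₁ = ∂B₃/∂y − ∂B₂/∂z = -4*x^2 + z
(∇×B)₂ = ∂B₁/∂z − ∂B₃/∂x = 6*x^2*z - 6*x*y*z - 12*x
(∇×B)₃ = ∂B₂/∂x − ∂B₁/∂y = -15*x*y^2 + 3*x*z^2 + 8*x*z - 2*x - 2
∇×B = (-4*x^2 + z, 6*x^2*z - 6*x*y*z - 12*x, -15*x*y^2 + 3*x*z^2 + 8*x*z - 2*x - 2)
At (-1, -2, 3): (-1, -6, 9).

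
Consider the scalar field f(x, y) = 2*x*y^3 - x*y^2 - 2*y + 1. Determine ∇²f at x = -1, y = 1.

∂²f/∂x² = 0
∂²f/∂y² = 2*x*(6*y - 1)
∇²f = 12*x*y - 2*x
At (-1, 1): -10.

-10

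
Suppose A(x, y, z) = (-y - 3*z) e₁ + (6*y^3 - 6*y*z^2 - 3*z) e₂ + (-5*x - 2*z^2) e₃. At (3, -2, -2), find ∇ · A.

∂A₁/∂x = 0
∂A₂/∂y = 18*y^2 - 6*z^2
∂A₃/∂z = -4*z
∇·A = 18*y^2 - 6*z^2 - 4*z
At (3, -2, -2): 56.

56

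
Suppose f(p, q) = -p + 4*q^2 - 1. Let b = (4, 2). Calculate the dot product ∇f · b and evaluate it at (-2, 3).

44

∂f/∂p = -1
∂f/∂q = 8*q
∇f at (-2, 3) = (-1, 24)
∇f · b = (-1)(4) + (24)(2) = 44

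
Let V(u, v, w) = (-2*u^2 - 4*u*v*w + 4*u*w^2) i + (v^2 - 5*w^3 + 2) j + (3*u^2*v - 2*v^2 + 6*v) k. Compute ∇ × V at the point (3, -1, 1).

(52, 54, 12)

(∇×V)₁ = ∂V₃/∂v − ∂V₂/∂w = 3*u^2 - 4*v + 15*w^2 + 6
(∇×V)₂ = ∂V₁/∂w − ∂V₃/∂u = -10*u*v + 8*u*w
(∇×V)₃ = ∂V₂/∂u − ∂V₁/∂v = 4*u*w
∇×V = (3*u^2 - 4*v + 15*w^2 + 6, -10*u*v + 8*u*w, 4*u*w)
At (3, -1, 1): (52, 54, 12).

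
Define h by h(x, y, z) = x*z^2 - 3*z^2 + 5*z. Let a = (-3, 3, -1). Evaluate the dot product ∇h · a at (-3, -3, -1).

-20

∂h/∂x = z^2
∂h/∂y = 0
∂h/∂z = 2*x*z - 6*z + 5
∇h at (-3, -3, -1) = (1, 0, 17)
∇h · a = (1)(-3) + (0)(3) + (17)(-1) = -20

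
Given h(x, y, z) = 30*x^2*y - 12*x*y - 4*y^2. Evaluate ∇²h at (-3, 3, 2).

172

∂²h/∂x² = 60*y
∂²h/∂y² = -8
∂²h/∂z² = 0
∇²h = 60*y - 8
At (-3, 3, 2): 172.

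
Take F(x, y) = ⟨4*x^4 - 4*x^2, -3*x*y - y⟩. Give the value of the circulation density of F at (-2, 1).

-3

∂F₂/∂x = -3*y
∂F₁/∂y = 0
Scalar curl = -3*y
At (-2, 1): -3.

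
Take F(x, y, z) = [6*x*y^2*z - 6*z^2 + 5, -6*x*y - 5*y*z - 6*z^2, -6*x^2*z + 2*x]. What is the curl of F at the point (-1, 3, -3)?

(∇×F)₁ = ∂F₃/∂y − ∂F₂/∂z = 5*y + 12*z
(∇×F)₂ = ∂F₁/∂z − ∂F₃/∂x = 6*x*y^2 + 12*x*z - 12*z - 2
(∇×F)₃ = ∂F₂/∂x − ∂F₁/∂y = -12*x*y*z - 6*y
∇×F = (5*y + 12*z, 6*x*y^2 + 12*x*z - 12*z - 2, -12*x*y*z - 6*y)
At (-1, 3, -3): (-21, 16, -126).

(-21, 16, -126)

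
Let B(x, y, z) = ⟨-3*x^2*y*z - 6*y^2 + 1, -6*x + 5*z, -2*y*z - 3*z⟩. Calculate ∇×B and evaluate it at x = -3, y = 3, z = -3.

(∇×B)₁ = ∂B₃/∂y − ∂B₂/∂z = -2*z - 5
(∇×B)₂ = ∂B₁/∂z − ∂B₃/∂x = -3*x^2*y
(∇×B)₃ = ∂B₂/∂x − ∂B₁/∂y = 3*x^2*z + 12*y - 6
∇×B = (-2*z - 5, -3*x^2*y, 3*x^2*z + 12*y - 6)
At (-3, 3, -3): (1, -81, -51).

(1, -81, -51)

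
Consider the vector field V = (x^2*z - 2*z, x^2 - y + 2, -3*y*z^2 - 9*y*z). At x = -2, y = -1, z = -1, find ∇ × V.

(6, 2, -4)

(∇×V)₁ = ∂V₃/∂y − ∂V₂/∂z = -3*z^2 - 9*z
(∇×V)₂ = ∂V₁/∂z − ∂V₃/∂x = x^2 - 2
(∇×V)₃ = ∂V₂/∂x − ∂V₁/∂y = 2*x
∇×V = (-3*z^2 - 9*z, x^2 - 2, 2*x)
At (-2, -1, -1): (6, 2, -4).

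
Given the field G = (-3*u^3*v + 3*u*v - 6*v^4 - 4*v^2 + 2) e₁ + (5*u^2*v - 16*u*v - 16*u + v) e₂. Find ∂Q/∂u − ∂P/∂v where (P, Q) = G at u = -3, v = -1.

∂G₂/∂u = 10*u*v - 16*v - 16
∂G₁/∂v = -3*u^3 + 3*u - 24*v^3 - 8*v
Scalar curl = 3*u^3 + 10*u*v - 3*u + 24*v^3 - 8*v - 16
At (-3, -1): -74.

-74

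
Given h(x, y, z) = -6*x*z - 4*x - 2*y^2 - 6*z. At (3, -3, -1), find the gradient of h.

(2, 12, -24)

∂h/∂x = -6*z - 4
∂h/∂y = -4*y
∂h/∂z = -6*x - 6
∇h = (-6*z - 4, -4*y, -6*x - 6)
At (3, -3, -1): (2, 12, -24).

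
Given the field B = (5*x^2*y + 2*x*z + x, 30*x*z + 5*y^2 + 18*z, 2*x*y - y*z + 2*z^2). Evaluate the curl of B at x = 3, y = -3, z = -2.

(-100, 12, -105)

(∇×B)₁ = ∂B₃/∂y − ∂B₂/∂z = -28*x - z - 18
(∇×B)₂ = ∂B₁/∂z − ∂B₃/∂x = 2*x - 2*y
(∇×B)₃ = ∂B₂/∂x − ∂B₁/∂y = -5*x^2 + 30*z
∇×B = (-28*x - z - 18, 2*x - 2*y, -5*x^2 + 30*z)
At (3, -3, -2): (-100, 12, -105).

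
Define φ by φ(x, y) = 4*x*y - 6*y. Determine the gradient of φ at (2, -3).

(-12, 2)

∂φ/∂x = 4*y
∂φ/∂y = 4*x - 6
∇φ = (4*y, 4*x - 6)
At (2, -3): (-12, 2).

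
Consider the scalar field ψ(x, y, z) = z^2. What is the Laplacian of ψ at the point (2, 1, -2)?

2

∂²ψ/∂x² = 0
∂²ψ/∂y² = 0
∂²ψ/∂z² = 2
∇²ψ = 2
At (2, 1, -2): 2.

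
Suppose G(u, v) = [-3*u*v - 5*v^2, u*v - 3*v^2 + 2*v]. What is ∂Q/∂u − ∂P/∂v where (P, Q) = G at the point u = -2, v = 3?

∂G₂/∂u = v
∂G₁/∂v = -3*u - 10*v
Scalar curl = 3*u + 11*v
At (-2, 3): 27.

27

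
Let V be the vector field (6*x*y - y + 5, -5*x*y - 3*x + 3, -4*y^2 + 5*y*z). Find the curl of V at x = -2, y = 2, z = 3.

(-1, 0, 0)

(∇×V)₁ = ∂V₃/∂y − ∂V₂/∂z = -8*y + 5*z
(∇×V)₂ = ∂V₁/∂z − ∂V₃/∂x = 0
(∇×V)₃ = ∂V₂/∂x − ∂V₁/∂y = -6*x - 5*y - 2
∇×V = (-8*y + 5*z, 0, -6*x - 5*y - 2)
At (-2, 2, 3): (-1, 0, 0).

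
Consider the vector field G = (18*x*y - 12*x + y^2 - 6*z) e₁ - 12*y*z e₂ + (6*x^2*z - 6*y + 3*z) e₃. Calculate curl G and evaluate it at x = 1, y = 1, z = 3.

(∇×G)₁ = ∂G₃/∂y − ∂G₂/∂z = 12*y - 6
(∇×G)₂ = ∂G₁/∂z − ∂G₃/∂x = -12*x*z - 6
(∇×G)₃ = ∂G₂/∂x − ∂G₁/∂y = -18*x - 2*y
∇×G = (12*y - 6, -12*x*z - 6, -18*x - 2*y)
At (1, 1, 3): (6, -42, -20).

(6, -42, -20)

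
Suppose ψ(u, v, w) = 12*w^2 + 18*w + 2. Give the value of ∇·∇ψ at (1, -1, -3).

24

∂²ψ/∂u² = 0
∂²ψ/∂v² = 0
∂²ψ/∂w² = 24
∇²ψ = 24
At (1, -1, -3): 24.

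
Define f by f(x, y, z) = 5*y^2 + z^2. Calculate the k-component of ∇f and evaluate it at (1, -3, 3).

(∇f)_3 = ∂f/∂z = 2*z
At (1, -3, 3): 6.

6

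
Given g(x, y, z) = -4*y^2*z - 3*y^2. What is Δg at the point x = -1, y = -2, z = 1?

-14

∂²g/∂x² = 0
∂²g/∂y² = -2*(4*z + 3)
∂²g/∂z² = 0
∇²g = -8*z - 6
At (-1, -2, 1): -14.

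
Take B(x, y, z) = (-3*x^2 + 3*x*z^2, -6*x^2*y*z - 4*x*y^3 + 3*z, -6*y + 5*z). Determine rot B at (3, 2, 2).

(∇×B)₁ = ∂B₃/∂y − ∂B₂/∂z = 6*x^2*y - 9
(∇×B)₂ = ∂B₁/∂z − ∂B₃/∂x = 6*x*z
(∇×B)₃ = ∂B₂/∂x − ∂B₁/∂y = -12*x*y*z - 4*y^3
∇×B = (6*x^2*y - 9, 6*x*z, -12*x*y*z - 4*y^3)
At (3, 2, 2): (99, 36, -176).

(99, 36, -176)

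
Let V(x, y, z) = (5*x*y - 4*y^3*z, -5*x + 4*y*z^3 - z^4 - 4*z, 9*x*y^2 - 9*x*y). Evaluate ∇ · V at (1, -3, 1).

-11

∂V₁/∂x = 5*y
∂V₂/∂y = 4*z^3
∂V₃/∂z = 0
∇·V = 5*y + 4*z^3
At (1, -3, 1): -11.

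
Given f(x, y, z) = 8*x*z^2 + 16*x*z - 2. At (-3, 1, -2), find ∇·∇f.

∂²f/∂x² = 0
∂²f/∂y² = 0
∂²f/∂z² = 16*x
∇²f = 16*x
At (-3, 1, -2): -48.

-48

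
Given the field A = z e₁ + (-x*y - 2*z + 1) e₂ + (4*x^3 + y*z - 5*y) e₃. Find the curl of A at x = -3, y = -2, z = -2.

(∇×A)₁ = ∂A₃/∂y − ∂A₂/∂z = z - 3
(∇×A)₂ = ∂A₁/∂z − ∂A₃/∂x = -12*x^2 + 1
(∇×A)₃ = ∂A₂/∂x − ∂A₁/∂y = -y
∇×A = (z - 3, -12*x^2 + 1, -y)
At (-3, -2, -2): (-5, -107, 2).

(-5, -107, 2)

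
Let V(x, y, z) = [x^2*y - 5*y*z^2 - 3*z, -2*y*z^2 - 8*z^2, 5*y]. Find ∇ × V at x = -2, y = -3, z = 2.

(∇×V)₁ = ∂V₃/∂y − ∂V₂/∂z = 4*y*z + 16*z + 5
(∇×V)₂ = ∂V₁/∂z − ∂V₃/∂x = -10*y*z - 3
(∇×V)₃ = ∂V₂/∂x − ∂V₁/∂y = -x^2 + 5*z^2
∇×V = (4*y*z + 16*z + 5, -10*y*z - 3, -x^2 + 5*z^2)
At (-2, -3, 2): (13, 57, 16).

(13, 57, 16)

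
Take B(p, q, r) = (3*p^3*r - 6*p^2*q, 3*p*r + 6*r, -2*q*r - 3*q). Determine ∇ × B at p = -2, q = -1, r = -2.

(∇×B)₁ = ∂B₃/∂q − ∂B₂/∂r = -3*p - 2*r - 9
(∇×B)₂ = ∂B₁/∂r − ∂B₃/∂p = 3*p^3
(∇×B)₃ = ∂B₂/∂p − ∂B₁/∂q = 6*p^2 + 3*r
∇×B = (-3*p - 2*r - 9, 3*p^3, 6*p^2 + 3*r)
At (-2, -1, -2): (1, -24, 18).

(1, -24, 18)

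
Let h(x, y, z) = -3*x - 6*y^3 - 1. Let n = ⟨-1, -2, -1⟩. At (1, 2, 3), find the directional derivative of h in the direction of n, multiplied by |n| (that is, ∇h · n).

∂h/∂x = -3
∂h/∂y = -18*y^2
∂h/∂z = 0
∇h at (1, 2, 3) = (-3, -72, 0)
∇h · n = (-3)(-1) + (-72)(-2) + (0)(-1) = 147

147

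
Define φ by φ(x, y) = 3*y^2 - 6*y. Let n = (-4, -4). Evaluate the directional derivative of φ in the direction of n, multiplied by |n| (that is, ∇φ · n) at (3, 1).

0

∂φ/∂x = 0
∂φ/∂y = 6*y - 6
∇φ at (3, 1) = (0, 0)
∇φ · n = (0)(-4) + (0)(-4) = 0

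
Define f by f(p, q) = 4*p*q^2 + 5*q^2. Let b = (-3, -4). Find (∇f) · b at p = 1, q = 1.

-84

∂f/∂p = 4*q^2
∂f/∂q = 8*p*q + 10*q
∇f at (1, 1) = (4, 18)
∇f · b = (4)(-3) + (18)(-4) = -84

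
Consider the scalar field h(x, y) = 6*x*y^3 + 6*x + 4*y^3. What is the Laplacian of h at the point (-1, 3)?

-36

∂²h/∂x² = 0
∂²h/∂y² = 12*y*(3*x + 2)
∇²h = 36*x*y + 24*y
At (-1, 3): -36.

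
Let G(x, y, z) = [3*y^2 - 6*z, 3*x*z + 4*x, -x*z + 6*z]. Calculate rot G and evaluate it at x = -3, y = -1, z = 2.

(∇×G)₁ = ∂G₃/∂y − ∂G₂/∂z = -3*x
(∇×G)₂ = ∂G₁/∂z − ∂G₃/∂x = z - 6
(∇×G)₃ = ∂G₂/∂x − ∂G₁/∂y = -6*y + 3*z + 4
∇×G = (-3*x, z - 6, -6*y + 3*z + 4)
At (-3, -1, 2): (9, -4, 16).

(9, -4, 16)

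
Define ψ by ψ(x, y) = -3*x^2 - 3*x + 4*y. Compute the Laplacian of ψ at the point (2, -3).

∂²ψ/∂x² = -6
∂²ψ/∂y² = 0
∇²ψ = -6
At (2, -3): -6.

-6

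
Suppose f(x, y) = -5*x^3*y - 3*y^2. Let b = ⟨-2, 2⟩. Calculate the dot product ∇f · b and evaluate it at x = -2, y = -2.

∂f/∂x = -15*x^2*y
∂f/∂y = -5*x^3 - 6*y
∇f at (-2, -2) = (120, 52)
∇f · b = (120)(-2) + (52)(2) = -136

-136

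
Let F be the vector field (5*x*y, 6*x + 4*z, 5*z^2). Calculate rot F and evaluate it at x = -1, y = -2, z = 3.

(-4, 0, 11)

(∇×F)₁ = ∂F₃/∂y − ∂F₂/∂z = -4
(∇×F)₂ = ∂F₁/∂z − ∂F₃/∂x = 0
(∇×F)₃ = ∂F₂/∂x − ∂F₁/∂y = -5*x + 6
∇×F = (-4, 0, -5*x + 6)
At (-1, -2, 3): (-4, 0, 11).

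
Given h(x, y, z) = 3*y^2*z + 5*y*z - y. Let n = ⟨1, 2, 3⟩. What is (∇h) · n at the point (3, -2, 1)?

∂h/∂x = 0
∂h/∂y = 6*y*z + 5*z - 1
∂h/∂z = 3*y^2 + 5*y
∇h at (3, -2, 1) = (0, -8, 2)
∇h · n = (0)(1) + (-8)(2) + (2)(3) = -10

-10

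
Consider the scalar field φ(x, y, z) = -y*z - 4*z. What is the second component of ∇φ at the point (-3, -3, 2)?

-2

(∇φ)_2 = ∂φ/∂y = -z
At (-3, -3, 2): -2.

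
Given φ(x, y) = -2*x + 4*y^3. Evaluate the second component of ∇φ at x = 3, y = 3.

108

(∇φ)_2 = ∂φ/∂y = 12*y^2
At (3, 3): 108.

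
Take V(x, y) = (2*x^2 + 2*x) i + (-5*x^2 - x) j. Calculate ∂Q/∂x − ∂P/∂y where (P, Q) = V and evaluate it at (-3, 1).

∂V₂/∂x = -10*x - 1
∂V₁/∂y = 0
Scalar curl = -10*x - 1
At (-3, 1): 29.

29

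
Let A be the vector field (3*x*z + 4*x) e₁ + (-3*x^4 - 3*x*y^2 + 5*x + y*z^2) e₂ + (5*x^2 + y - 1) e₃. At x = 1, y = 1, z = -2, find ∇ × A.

(∇×A)₁ = ∂A₃/∂y − ∂A₂/∂z = -2*y*z + 1
(∇×A)₂ = ∂A₁/∂z − ∂A₃/∂x = -7*x
(∇×A)₃ = ∂A₂/∂x − ∂A₁/∂y = -12*x^3 - 3*y^2 + 5
∇×A = (-2*y*z + 1, -7*x, -12*x^3 - 3*y^2 + 5)
At (1, 1, -2): (5, -7, -10).

(5, -7, -10)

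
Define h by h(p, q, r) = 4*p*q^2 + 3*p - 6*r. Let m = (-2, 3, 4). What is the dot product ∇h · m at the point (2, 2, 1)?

34

∂h/∂p = 4*q^2 + 3
∂h/∂q = 8*p*q
∂h/∂r = -6
∇h at (2, 2, 1) = (19, 32, -6)
∇h · m = (19)(-2) + (32)(3) + (-6)(4) = 34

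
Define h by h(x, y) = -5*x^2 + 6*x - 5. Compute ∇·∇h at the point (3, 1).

∂²h/∂x² = -10
∂²h/∂y² = 0
∇²h = -10
At (3, 1): -10.

-10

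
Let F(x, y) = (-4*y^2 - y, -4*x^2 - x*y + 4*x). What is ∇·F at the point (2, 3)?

-2

∂F₁/∂x = 0
∂F₂/∂y = -x
∇·F = -x
At (2, 3): -2.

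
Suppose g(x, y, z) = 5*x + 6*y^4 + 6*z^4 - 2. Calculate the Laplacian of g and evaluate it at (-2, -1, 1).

144

∂²g/∂x² = 0
∂²g/∂y² = 72*y^2
∂²g/∂z² = 72*z^2
∇²g = 72*y^2 + 72*z^2
At (-2, -1, 1): 144.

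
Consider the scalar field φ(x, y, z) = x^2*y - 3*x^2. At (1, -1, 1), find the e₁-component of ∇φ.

(∇φ)_1 = ∂φ/∂x = 2*x*y - 6*x
At (1, -1, 1): -8.

-8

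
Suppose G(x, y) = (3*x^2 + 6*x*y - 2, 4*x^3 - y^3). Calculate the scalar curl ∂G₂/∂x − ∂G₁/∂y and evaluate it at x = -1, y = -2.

18

∂G₂/∂x = 12*x^2
∂G₁/∂y = 6*x
Scalar curl = 12*x^2 - 6*x
At (-1, -2): 18.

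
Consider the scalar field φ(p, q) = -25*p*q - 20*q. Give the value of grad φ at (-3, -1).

∂φ/∂p = -25*q
∂φ/∂q = -25*p - 20
∇φ = (-25*q, -25*p - 20)
At (-3, -1): (25, 55).

(25, 55)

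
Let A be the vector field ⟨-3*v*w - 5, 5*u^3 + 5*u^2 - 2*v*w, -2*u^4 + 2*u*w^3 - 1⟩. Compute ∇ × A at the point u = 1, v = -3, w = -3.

(∇×A)₁ = ∂A₃/∂v − ∂A₂/∂w = 2*v
(∇×A)₂ = ∂A₁/∂w − ∂A₃/∂u = 8*u^3 - 3*v - 2*w^3
(∇×A)₃ = ∂A₂/∂u − ∂A₁/∂v = 15*u^2 + 10*u + 3*w
∇×A = (2*v, 8*u^3 - 3*v - 2*w^3, 15*u^2 + 10*u + 3*w)
At (1, -3, -3): (-6, 71, 16).

(-6, 71, 16)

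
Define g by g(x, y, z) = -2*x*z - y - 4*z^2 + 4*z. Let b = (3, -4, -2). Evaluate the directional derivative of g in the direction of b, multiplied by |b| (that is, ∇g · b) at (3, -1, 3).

∂g/∂x = -2*z
∂g/∂y = -1
∂g/∂z = -2*x - 8*z + 4
∇g at (3, -1, 3) = (-6, -1, -26)
∇g · b = (-6)(3) + (-1)(-4) + (-26)(-2) = 38

38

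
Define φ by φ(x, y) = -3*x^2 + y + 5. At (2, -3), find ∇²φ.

-6

∂²φ/∂x² = -6
∂²φ/∂y² = 0
∇²φ = -6
At (2, -3): -6.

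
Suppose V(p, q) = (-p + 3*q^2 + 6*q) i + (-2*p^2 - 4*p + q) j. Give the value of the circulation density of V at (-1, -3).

∂V₂/∂p = -4*p - 4
∂V₁/∂q = 6*q + 6
Scalar curl = -4*p - 6*q - 10
At (-1, -3): 12.

12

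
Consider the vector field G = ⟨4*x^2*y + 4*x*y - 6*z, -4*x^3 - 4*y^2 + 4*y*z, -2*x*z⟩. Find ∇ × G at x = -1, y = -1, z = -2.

(4, -10, -12)

(∇×G)₁ = ∂G₃/∂y − ∂G₂/∂z = -4*y
(∇×G)₂ = ∂G₁/∂z − ∂G₃/∂x = 2*z - 6
(∇×G)₃ = ∂G₂/∂x − ∂G₁/∂y = -16*x^2 - 4*x
∇×G = (-4*y, 2*z - 6, -16*x^2 - 4*x)
At (-1, -1, -2): (4, -10, -12).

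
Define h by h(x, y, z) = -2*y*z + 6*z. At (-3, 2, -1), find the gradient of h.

∂h/∂x = 0
∂h/∂y = -2*z
∂h/∂z = -2*y + 6
∇h = (0, -2*z, -2*y + 6)
At (-3, 2, -1): (0, 2, 2).

(0, 2, 2)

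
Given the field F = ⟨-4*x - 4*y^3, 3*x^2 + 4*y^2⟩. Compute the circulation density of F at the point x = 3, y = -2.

∂F₂/∂x = 6*x
∂F₁/∂y = -12*y^2
Scalar curl = 6*x + 12*y^2
At (3, -2): 66.

66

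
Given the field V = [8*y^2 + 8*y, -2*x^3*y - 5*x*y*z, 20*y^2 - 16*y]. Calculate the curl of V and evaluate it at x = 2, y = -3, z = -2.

(∇×V)₁ = ∂V₃/∂y − ∂V₂/∂z = 5*x*y + 40*y - 16
(∇×V)₂ = ∂V₁/∂z − ∂V₃/∂x = 0
(∇×V)₃ = ∂V₂/∂x − ∂V₁/∂y = -6*x^2*y - 5*y*z - 16*y - 8
∇×V = (5*x*y + 40*y - 16, 0, -6*x^2*y - 5*y*z - 16*y - 8)
At (2, -3, -2): (-166, 0, 82).

(-166, 0, 82)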